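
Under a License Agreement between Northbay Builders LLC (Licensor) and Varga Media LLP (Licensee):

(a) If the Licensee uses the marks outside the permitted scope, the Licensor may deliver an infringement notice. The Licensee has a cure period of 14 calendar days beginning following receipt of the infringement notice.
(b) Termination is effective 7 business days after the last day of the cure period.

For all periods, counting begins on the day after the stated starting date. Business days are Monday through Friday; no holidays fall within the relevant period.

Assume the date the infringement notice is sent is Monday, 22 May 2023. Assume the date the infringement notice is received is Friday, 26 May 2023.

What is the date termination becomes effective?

20 June 2023

The last day of the cure period: 26 May 2023 + 14 days = 9 June 2023.
The date termination becomes effective: counting 7 business days from Friday, 9 June 2023 (Jun 12, Jun 13, Jun 14, Jun 15, Jun 16, Jun 19, Jun 20, skipping weekends) reaches Tuesday, 20 June 2023.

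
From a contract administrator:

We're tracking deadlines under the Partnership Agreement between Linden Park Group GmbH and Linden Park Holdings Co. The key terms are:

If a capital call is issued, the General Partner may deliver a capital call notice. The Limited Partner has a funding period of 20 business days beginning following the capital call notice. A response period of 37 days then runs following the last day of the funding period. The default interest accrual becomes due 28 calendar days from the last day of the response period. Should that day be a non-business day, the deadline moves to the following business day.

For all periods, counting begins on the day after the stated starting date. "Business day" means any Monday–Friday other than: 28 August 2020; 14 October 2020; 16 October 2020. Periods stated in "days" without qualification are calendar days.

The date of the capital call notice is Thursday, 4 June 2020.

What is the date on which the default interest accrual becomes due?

7 September 2020

The last day of the funding period: 20 business days after Thursday, 4 June 2020, skipping weekends — Jun 5, Jun 8, Jun 9, Jun 10, …, Jun 30, Jul 1, Jul 2 — lands on Thursday, 2 July 2020.
The last day of the response period: 2 July 2020 + 37 days = 8 August 2020.
The date on which the default interest accrual becomes due: 8 August 2020 + 28 days = 5 September 2020. That falls on a Saturday, so it rolls to the next business day, Monday, 7 September 2020.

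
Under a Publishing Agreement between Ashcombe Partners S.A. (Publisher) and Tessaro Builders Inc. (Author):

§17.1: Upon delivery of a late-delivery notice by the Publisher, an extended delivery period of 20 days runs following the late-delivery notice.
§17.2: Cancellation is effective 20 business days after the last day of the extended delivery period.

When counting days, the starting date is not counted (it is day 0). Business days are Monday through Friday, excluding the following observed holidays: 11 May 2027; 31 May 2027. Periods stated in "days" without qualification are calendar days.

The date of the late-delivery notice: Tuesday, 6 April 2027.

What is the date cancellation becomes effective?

25 May 2027

The last day of the extended delivery period: 20 calendar days after 6 April 2027 is 26 April 2027.
The date cancellation becomes effective: counting 20 business days from Monday, 26 April 2027 (Apr 27, Apr 28, Apr 29, Apr 30, …, May 21, May 24, May 25, skipping weekends and the listed holiday on May 11) reaches Tuesday, 25 May 2027.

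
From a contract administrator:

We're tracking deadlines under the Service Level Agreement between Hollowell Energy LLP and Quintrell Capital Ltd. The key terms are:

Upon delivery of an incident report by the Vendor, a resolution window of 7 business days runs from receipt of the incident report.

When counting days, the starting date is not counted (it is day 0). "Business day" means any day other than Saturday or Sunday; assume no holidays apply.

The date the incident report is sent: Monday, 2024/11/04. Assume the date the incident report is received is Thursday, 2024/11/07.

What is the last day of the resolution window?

2024/11/18

From Thursday, 2024/11/07, 7 business days (Nov 8, Nov 11, Nov 12, Nov 13, Nov 14, Nov 15, Nov 18, skipping weekends) brings us to Monday, 2024/11/18, which is the last day of the resolution window.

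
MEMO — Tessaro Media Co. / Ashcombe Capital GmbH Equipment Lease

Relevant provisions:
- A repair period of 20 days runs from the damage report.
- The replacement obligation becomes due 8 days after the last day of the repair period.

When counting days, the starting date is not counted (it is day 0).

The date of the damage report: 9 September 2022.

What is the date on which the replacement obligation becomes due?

The last day of the repair period: 9 September 2022 + 20 days = 29 September 2022.
The date on which the replacement obligation becomes due: 8 calendar days after 29 September 2022 is 7 October 2022.

7 October 2022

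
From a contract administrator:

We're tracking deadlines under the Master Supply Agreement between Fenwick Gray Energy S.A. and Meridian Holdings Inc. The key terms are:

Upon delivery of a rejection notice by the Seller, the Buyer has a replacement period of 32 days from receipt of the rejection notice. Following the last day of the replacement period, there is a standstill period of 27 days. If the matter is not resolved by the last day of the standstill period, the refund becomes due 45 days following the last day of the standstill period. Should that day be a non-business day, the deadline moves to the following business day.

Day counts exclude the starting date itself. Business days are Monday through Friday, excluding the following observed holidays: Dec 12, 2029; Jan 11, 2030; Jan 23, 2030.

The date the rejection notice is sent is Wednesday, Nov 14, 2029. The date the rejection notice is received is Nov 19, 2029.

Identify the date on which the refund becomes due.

The last day of the replacement period: Nov 19, 2029 + 32 days = Dec 21, 2029.
The last day of the standstill period: 27 calendar days after Dec 21, 2029 is Jan 17, 2030.
The date on which the refund becomes due: 45 calendar days after Jan 17, 2030 is Mar 3, 2030. That falls on a Sunday, so it rolls to the next business day, Monday, Mar 4, 2030.

Mar 4, 2030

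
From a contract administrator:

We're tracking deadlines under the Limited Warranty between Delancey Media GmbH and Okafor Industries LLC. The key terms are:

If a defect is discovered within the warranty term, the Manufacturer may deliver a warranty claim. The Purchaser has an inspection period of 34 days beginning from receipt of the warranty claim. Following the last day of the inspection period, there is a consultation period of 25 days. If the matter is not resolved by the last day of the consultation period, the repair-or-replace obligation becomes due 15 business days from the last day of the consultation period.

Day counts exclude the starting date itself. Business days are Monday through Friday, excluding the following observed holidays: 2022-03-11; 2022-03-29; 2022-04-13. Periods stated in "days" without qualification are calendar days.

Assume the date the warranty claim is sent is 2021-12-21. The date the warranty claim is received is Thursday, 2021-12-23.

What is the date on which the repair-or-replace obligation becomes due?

2022-03-14

Adding 34 calendar days to 2021-12-23 gives 2022-01-26, which is the last day of the inspection period.
Adding 25 calendar days to 2022-01-26 gives 2022-02-20, which is the last day of the consultation period.
The date on which the repair-or-replace obligation becomes due: 15 business days after Sunday, 2022-02-20, skipping weekends and the listed holiday on Mar 11 — Feb 21, Feb 22, Feb 23, Feb 24, …, Mar 9, Mar 10, Mar 14 — lands on Monday, 2022-03-14.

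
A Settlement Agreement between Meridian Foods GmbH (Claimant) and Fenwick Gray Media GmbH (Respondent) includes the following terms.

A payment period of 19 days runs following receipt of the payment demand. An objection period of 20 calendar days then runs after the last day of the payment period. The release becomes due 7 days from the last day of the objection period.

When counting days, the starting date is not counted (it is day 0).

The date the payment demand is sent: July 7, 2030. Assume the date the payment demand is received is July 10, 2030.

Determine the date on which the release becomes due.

August 25, 2030

Adding 19 calendar days to July 10, 2030 gives July 29, 2030, which is the last day of the payment period.
Adding 20 calendar days to July 29, 2030 gives August 18, 2030, which is the last day of the objection period.
The date on which the release becomes due: August 18, 2030 + 7 days = August 25, 2030.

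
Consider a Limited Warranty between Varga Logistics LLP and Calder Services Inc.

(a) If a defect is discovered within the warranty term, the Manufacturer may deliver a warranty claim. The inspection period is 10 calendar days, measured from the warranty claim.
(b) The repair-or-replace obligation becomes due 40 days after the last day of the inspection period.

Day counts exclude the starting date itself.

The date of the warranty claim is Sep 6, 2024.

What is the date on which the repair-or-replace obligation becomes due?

Oct 26, 2024

The last day of the inspection period: Sep 6, 2024 + 10 days = Sep 16, 2024.
The date on which the repair-or-replace obligation becomes due: 40 calendar days after Sep 16, 2024 is Oct 26, 2024.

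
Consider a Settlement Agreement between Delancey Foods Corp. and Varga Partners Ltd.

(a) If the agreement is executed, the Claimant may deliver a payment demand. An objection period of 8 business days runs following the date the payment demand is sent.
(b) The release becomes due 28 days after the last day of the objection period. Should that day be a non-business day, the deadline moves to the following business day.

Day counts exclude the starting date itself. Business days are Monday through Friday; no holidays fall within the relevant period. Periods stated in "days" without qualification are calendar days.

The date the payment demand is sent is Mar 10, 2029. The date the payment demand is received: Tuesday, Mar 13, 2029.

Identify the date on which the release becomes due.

From Saturday, Mar 10, 2029, 8 business days (Mar 12, Mar 13, Mar 14, Mar 15, Mar 16, Mar 19, Mar 20, Mar 21, skipping weekends) brings us to Wednesday, Mar 21, 2029, which is the last day of the objection period.
The date on which the release becomes due: Mar 21, 2029 + 28 days = Apr 18, 2029. Apr 18, 2029 is a Wednesday, so no roll-forward applies.

Apr 18, 2029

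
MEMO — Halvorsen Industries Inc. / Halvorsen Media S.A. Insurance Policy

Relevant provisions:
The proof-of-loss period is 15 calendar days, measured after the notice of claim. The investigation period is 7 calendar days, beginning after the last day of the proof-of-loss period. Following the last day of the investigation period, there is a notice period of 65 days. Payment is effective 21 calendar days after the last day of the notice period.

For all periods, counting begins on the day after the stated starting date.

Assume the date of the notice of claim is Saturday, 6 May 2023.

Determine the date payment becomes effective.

22 August 2023

The last day of the proof-of-loss period: 15 calendar days after 6 May 2023 is 21 May 2023.
The last day of the investigation period: 21 May 2023 + 7 days = 28 May 2023.
Adding 65 calendar days to 28 May 2023 gives 1 August 2023, which is the last day of the notice period.
The date payment becomes effective: 21 calendar days after 1 August 2023 is 22 August 2023.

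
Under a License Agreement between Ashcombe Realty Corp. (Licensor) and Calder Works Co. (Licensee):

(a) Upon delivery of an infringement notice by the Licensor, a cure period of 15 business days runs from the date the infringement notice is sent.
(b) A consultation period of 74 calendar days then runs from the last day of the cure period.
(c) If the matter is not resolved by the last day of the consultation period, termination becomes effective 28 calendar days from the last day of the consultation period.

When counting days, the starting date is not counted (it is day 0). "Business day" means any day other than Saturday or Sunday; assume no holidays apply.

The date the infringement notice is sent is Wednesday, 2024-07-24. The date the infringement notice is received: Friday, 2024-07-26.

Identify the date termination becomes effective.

2024-11-24

The last day of the cure period: counting 15 business days from Wednesday, 2024-07-24 (Jul 25, Jul 26, Jul 29, Jul 30, …, Aug 12, Aug 13, Aug 14, skipping weekends) reaches Wednesday, 2024-08-14.
The last day of the consultation period: 2024-08-14 + 74 days = 2024-10-27.
The date termination becomes effective: 2024-10-27 + 28 days = 2024-11-24.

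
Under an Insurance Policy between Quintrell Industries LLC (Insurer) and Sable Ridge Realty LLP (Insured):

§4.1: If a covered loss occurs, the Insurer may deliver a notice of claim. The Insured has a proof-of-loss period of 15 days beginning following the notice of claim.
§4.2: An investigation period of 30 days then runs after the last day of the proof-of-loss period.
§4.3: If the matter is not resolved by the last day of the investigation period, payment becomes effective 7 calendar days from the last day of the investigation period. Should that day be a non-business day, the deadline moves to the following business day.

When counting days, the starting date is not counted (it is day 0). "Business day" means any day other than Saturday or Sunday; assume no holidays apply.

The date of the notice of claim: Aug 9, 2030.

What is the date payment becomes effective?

Sep 30, 2030

The last day of the proof-of-loss period: 15 calendar days after Aug 9, 2030 is Aug 24, 2030.
The last day of the investigation period: Aug 24, 2030 + 30 days = Sep 23, 2030.
Adding 7 calendar days to Sep 23, 2030 gives Sep 30, 2030, which is the date payment becomes effective. Sep 30, 2030 is a Monday, so no roll-forward applies.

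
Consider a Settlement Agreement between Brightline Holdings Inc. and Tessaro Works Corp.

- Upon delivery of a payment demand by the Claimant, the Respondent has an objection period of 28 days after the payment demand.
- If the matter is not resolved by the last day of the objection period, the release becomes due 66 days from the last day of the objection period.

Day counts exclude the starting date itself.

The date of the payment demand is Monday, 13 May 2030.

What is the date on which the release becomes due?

Adding 28 calendar days to 13 May 2030 gives 10 June 2030, which is the last day of the objection period.
Adding 66 calendar days to 10 June 2030 gives 15 August 2030, which is the date on which the release becomes due.

15 August 2030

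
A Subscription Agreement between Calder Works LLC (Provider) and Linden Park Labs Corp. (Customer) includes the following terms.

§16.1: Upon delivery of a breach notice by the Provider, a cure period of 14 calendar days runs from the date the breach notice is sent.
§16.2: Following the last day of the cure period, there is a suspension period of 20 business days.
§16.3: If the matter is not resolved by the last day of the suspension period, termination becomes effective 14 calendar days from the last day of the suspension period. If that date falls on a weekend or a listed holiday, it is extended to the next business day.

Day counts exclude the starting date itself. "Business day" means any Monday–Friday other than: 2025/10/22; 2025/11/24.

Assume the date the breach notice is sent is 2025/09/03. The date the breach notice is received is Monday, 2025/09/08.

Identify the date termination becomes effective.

2025/10/29

The last day of the cure period: 2025/09/03 + 14 days = 2025/09/17.
From Wednesday, 2025/09/17, 20 business days (Sep 18, Sep 19, Sep 22, Sep 23, …, Oct 13, Oct 14, Oct 15, skipping weekends) brings us to Wednesday, 2025/10/15, which is the last day of the suspension period.
The date termination becomes effective: 14 calendar days after 2025/10/15 is 2025/10/29. 2025/10/29 is a Wednesday and is not a listed holiday, so no roll-forward applies.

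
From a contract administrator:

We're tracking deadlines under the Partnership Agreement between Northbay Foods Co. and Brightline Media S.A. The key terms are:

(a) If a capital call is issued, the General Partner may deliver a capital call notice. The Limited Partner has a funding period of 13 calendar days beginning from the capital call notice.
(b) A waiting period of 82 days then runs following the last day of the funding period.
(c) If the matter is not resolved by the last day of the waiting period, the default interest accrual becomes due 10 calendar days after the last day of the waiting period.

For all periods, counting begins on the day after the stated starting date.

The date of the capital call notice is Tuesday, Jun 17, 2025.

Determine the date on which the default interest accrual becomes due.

The last day of the funding period: Jun 17, 2025 + 13 days = Jun 30, 2025.
The last day of the waiting period: Jun 30, 2025 + 82 days = Sep 20, 2025.
The date on which the default interest accrual becomes due: Sep 20, 2025 + 10 days = Sep 30, 2025.

Sep 30, 2025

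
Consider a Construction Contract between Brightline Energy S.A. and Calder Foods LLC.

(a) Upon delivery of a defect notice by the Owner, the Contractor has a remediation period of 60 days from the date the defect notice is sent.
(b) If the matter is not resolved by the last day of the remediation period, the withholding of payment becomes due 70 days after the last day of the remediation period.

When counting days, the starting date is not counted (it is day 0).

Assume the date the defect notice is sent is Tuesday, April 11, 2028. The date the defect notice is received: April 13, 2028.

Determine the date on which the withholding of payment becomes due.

August 19, 2028

The last day of the remediation period: 60 calendar days after April 11, 2028 is June 10, 2028.
Adding 70 calendar days to June 10, 2028 gives August 19, 2028, which is the date on which the withholding of payment becomes due.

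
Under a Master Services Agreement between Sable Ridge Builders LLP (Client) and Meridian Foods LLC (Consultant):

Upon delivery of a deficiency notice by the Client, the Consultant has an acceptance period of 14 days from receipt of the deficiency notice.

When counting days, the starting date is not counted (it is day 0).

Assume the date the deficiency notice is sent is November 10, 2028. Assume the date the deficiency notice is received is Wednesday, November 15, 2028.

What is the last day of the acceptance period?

Adding 14 calendar days to November 15, 2028 gives November 29, 2028, which is the last day of the acceptance period.

November 29, 2028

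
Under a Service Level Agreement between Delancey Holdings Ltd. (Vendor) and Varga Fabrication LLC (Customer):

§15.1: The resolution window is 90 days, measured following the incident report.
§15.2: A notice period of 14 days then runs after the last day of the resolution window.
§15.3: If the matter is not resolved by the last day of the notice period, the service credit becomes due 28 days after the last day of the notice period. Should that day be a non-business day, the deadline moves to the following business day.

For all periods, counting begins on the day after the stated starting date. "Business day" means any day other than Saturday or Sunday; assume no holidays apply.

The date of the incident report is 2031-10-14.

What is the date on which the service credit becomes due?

2032-02-23

Adding 90 calendar days to 2031-10-14 gives 2032-01-12, which is the last day of the resolution window.
The last day of the notice period: 2032-01-12 + 14 days = 2032-01-26.
The date on which the service credit becomes due: 2032-01-26 + 28 days = 2032-02-23. 2032-02-23 is a Monday, so no roll-forward applies.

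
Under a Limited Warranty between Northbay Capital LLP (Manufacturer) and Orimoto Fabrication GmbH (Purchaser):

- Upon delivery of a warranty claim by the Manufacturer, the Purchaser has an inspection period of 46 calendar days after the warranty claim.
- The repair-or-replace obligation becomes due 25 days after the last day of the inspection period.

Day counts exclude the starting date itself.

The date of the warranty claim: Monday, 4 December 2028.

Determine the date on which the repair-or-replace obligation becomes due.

The last day of the inspection period: 4 December 2028 + 46 days = 19 January 2029.
Adding 25 calendar days to 19 January 2029 gives 13 February 2029, which is the date on which the repair-or-replace obligation becomes due.

13 February 2029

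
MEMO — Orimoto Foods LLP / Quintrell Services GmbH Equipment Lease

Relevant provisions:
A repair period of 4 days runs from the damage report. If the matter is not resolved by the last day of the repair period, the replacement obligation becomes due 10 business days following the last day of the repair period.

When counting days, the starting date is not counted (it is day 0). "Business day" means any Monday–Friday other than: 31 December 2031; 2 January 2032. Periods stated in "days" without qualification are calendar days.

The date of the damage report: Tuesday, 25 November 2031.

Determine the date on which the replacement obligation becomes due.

The last day of the repair period: 25 November 2031 + 4 days = 29 November 2031.
The date on which the replacement obligation becomes due: 10 business days after Saturday, 29 November 2031, skipping weekends — Dec 1, Dec 2, Dec 3, Dec 4, Dec 5, Dec 8, Dec 9, Dec 10, Dec 11, Dec 12 — lands on Friday, 12 December 2031.

12 December 2031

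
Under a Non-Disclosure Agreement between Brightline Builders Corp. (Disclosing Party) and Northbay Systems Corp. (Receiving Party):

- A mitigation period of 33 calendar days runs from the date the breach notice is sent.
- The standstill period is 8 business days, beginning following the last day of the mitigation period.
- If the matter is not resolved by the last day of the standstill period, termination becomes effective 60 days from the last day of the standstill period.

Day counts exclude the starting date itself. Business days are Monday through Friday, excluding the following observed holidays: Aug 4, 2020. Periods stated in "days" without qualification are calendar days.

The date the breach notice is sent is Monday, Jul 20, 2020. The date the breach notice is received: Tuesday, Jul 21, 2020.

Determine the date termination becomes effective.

Adding 33 calendar days to Jul 20, 2020 gives Aug 22, 2020, which is the last day of the mitigation period.
The last day of the standstill period: counting 8 business days from Saturday, Aug 22, 2020 (Aug 24, Aug 25, Aug 26, Aug 27, Aug 28, Aug 31, Sep 1, Sep 2, skipping weekends) reaches Wednesday, Sep 2, 2020.
Adding 60 calendar days to Sep 2, 2020 gives Nov 1, 2020, which is the date termination becomes effective.

Nov 1, 2020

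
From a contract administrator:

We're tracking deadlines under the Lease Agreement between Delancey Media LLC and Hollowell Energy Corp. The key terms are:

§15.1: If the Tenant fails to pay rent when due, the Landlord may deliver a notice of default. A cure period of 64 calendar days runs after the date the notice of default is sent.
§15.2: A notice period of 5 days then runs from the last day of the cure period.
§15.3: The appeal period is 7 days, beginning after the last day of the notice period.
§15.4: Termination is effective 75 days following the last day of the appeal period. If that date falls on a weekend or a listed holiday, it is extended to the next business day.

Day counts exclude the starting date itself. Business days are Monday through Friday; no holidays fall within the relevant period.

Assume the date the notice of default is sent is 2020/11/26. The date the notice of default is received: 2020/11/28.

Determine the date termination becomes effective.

The last day of the cure period: 64 calendar days after 2020/11/26 is 2021/01/29.
Adding 5 calendar days to 2021/01/29 gives 2021/02/03, which is the last day of the notice period.
The last day of the appeal period: 7 calendar days after 2021/02/03 is 2021/02/10.
Adding 75 calendar days to 2021/02/10 gives 2021/04/26, which is the date termination becomes effective. 2021/04/26 is a Monday, so no roll-forward applies.

2021/04/26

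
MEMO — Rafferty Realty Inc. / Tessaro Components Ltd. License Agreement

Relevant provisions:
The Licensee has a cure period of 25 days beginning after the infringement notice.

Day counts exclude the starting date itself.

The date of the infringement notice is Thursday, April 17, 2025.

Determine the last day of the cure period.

May 12, 2025

The last day of the cure period: 25 calendar days after April 17, 2025 is May 12, 2025.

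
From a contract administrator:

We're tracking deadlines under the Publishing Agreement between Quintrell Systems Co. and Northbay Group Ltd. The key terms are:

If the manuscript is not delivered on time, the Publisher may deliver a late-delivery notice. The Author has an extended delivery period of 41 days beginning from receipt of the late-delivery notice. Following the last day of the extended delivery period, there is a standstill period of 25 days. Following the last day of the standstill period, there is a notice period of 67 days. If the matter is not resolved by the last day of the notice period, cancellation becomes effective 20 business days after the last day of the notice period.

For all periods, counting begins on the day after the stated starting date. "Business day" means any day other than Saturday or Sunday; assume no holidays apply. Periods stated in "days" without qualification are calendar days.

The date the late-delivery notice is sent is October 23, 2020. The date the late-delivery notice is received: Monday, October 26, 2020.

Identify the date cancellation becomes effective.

Adding 41 calendar days to October 26, 2020 gives December 6, 2020, which is the last day of the extended delivery period.
The last day of the standstill period: December 6, 2020 + 25 days = December 31, 2020.
The last day of the notice period: 67 calendar days after December 31, 2020 is March 8, 2021.
From Monday, March 8, 2021, 20 business days (Mar 9, Mar 10, Mar 11, Mar 12, …, Apr 1, Apr 2, Apr 5, skipping weekends) brings us to Monday, April 5, 2021, which is the date cancellation becomes effective.

April 5, 2021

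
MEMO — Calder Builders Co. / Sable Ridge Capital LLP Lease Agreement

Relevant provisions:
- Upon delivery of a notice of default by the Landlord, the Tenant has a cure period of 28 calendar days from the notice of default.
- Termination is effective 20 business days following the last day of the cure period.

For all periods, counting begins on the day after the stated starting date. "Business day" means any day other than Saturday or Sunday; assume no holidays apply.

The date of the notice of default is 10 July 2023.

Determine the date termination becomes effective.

The last day of the cure period: 10 July 2023 + 28 days = 7 August 2023.
The date termination becomes effective: counting 20 business days from Monday, 7 August 2023 (Aug 8, Aug 9, Aug 10, Aug 11, …, Aug 31, Sep 1, Sep 4, skipping weekends) reaches Monday, 4 September 2023.

4 September 2023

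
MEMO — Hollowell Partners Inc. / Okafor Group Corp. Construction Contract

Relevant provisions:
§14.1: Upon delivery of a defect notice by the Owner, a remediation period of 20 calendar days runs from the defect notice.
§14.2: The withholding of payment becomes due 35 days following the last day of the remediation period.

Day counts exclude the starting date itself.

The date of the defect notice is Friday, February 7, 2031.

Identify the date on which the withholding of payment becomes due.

April 3, 2031

The last day of the remediation period: 20 calendar days after February 7, 2031 is February 27, 2031.
Adding 35 calendar days to February 27, 2031 gives April 3, 2031, which is the date on which the withholding of payment becomes due.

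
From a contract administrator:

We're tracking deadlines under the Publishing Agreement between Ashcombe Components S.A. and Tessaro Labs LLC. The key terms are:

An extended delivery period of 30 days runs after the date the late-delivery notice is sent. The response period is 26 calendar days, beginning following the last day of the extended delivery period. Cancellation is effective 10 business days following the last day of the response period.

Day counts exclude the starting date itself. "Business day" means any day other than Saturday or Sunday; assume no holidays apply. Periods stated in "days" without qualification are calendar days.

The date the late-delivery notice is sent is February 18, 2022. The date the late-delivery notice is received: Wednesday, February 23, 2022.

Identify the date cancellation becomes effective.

April 29, 2022

The last day of the extended delivery period: 30 calendar days after February 18, 2022 is March 20, 2022.
The last day of the response period: March 20, 2022 + 26 days = April 15, 2022.
The date cancellation becomes effective: 10 business days after Friday, April 15, 2022, skipping weekends — Apr 18, Apr 19, Apr 20, Apr 21, Apr 22, Apr 25, Apr 26, Apr 27, Apr 28, Apr 29 — lands on Friday, April 29, 2022.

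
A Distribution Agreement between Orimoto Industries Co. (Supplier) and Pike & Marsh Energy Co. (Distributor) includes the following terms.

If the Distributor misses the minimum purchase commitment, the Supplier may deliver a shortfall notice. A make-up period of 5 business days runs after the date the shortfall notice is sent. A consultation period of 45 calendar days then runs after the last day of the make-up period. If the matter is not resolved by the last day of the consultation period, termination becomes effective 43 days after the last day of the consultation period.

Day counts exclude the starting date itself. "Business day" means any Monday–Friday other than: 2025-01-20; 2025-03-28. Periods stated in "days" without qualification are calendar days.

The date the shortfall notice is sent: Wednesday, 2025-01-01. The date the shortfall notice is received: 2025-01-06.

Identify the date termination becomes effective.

2025-04-06

The last day of the make-up period: 5 business days after Wednesday, 2025-01-01, skipping weekends — Jan 2, Jan 3, Jan 6, Jan 7, Jan 8 — lands on Wednesday, 2025-01-08.
Adding 45 calendar days to 2025-01-08 gives 2025-02-22, which is the last day of the consultation period.
The date termination becomes effective: 43 calendar days after 2025-02-22 is 2025-04-06.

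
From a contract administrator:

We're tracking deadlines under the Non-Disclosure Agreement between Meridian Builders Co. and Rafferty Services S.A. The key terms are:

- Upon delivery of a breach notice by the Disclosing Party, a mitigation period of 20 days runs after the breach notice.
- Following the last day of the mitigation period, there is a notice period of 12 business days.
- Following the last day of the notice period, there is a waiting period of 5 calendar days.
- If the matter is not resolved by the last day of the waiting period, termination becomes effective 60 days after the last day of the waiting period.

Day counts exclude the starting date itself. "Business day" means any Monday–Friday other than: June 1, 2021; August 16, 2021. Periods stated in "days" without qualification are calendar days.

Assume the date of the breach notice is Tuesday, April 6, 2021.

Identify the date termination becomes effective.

The last day of the mitigation period: 20 calendar days after April 6, 2021 is April 26, 2021.
The last day of the notice period: counting 12 business days from Monday, April 26, 2021 (Apr 27, Apr 28, Apr 29, Apr 30, …, May 10, May 11, May 12, skipping weekends) reaches Wednesday, May 12, 2021.
Adding 5 calendar days to May 12, 2021 gives May 17, 2021, which is the last day of the waiting period.
The date termination becomes effective: 60 calendar days after May 17, 2021 is July 16, 2021.

July 16, 2021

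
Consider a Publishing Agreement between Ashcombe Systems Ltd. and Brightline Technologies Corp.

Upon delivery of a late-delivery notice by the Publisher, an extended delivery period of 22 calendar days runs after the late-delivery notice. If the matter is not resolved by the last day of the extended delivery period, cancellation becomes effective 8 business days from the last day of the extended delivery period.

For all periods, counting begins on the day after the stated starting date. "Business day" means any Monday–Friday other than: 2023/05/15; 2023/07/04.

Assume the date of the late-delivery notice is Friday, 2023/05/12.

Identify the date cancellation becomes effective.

2023/06/14

The last day of the extended delivery period: 22 calendar days after 2023/05/12 is 2023/06/03.
The date cancellation becomes effective: counting 8 business days from Saturday, 2023/06/03 (Jun 5, Jun 6, Jun 7, Jun 8, Jun 9, Jun 12, Jun 13, Jun 14, skipping weekends) reaches Wednesday, 2023/06/14.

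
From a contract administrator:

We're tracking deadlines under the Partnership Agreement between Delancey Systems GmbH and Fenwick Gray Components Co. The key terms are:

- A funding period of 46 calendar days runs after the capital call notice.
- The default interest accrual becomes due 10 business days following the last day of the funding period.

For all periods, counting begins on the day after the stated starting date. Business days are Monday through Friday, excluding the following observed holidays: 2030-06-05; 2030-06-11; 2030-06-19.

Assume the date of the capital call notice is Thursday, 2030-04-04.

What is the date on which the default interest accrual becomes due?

The last day of the funding period: 46 calendar days after 2030-04-04 is 2030-05-20.
From Monday, 2030-05-20, 10 business days (May 21, May 22, May 23, May 24, May 27, May 28, May 29, May 30, May 31, Jun 3, skipping weekends) brings us to Monday, 2030-06-03, which is the date on which the default interest accrual becomes due.

2030-06-03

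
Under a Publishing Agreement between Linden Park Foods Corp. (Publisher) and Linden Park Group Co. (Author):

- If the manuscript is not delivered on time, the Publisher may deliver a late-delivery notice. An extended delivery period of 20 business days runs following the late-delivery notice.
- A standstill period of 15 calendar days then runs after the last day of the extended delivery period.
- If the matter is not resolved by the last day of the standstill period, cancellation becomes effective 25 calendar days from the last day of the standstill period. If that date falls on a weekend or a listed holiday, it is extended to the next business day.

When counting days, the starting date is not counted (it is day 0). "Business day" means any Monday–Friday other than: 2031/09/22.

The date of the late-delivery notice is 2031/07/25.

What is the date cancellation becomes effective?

From Friday, 2031/07/25, 20 business days (Jul 28, Jul 29, Jul 30, Jul 31, …, Aug 20, Aug 21, Aug 22, skipping weekends) brings us to Friday, 2031/08/22, which is the last day of the extended delivery period.
The last day of the standstill period: 2031/08/22 + 15 days = 2031/09/06.
The date cancellation becomes effective: 25 calendar days after 2031/09/06 is 2031/10/01. 2031/10/01 is a Wednesday and is not a listed holiday, so no roll-forward applies.

2031/10/01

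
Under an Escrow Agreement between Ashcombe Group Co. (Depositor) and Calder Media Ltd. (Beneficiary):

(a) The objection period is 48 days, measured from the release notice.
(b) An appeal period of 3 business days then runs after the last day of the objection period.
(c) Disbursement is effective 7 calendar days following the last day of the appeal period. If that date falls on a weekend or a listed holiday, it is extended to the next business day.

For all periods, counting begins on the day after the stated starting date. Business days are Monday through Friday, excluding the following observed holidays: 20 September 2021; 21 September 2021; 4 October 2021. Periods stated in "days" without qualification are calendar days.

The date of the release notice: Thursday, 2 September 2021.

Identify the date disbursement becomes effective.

1 November 2021

The last day of the objection period: 48 calendar days after 2 September 2021 is 20 October 2021.
From Wednesday, 20 October 2021, 3 business days (Oct 21, Oct 22, Oct 25, skipping weekends) brings us to Monday, 25 October 2021, which is the last day of the appeal period.
Adding 7 calendar days to 25 October 2021 gives 1 November 2021, which is the date disbursement becomes effective. 1 November 2021 is a Monday and is not a listed holiday, so no roll-forward applies.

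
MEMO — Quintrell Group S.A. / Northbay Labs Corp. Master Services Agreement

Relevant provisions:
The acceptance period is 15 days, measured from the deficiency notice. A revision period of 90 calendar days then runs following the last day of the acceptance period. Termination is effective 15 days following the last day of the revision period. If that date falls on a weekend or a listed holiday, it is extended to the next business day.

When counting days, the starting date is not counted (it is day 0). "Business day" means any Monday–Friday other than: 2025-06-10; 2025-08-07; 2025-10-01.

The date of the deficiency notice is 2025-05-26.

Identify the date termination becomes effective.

Adding 15 calendar days to 2025-05-26 gives 2025-06-10, which is the last day of the acceptance period.
The last day of the revision period: 2025-06-10 + 90 days = 2025-09-08.
The date termination becomes effective: 15 calendar days after 2025-09-08 is 2025-09-23. 2025-09-23 is a Tuesday and is not a listed holiday, so no roll-forward applies.

2025-09-23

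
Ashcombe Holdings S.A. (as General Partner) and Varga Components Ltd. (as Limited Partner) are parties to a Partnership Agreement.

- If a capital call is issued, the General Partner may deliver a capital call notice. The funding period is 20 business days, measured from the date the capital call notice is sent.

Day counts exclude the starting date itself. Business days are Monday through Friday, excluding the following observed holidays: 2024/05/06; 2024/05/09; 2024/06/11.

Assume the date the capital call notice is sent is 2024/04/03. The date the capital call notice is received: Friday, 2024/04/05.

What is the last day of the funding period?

2024/05/01

The last day of the funding period: 20 business days after Wednesday, 2024/04/03, skipping weekends — Apr 4, Apr 5, Apr 8, Apr 9, …, Apr 29, Apr 30, May 1 — lands on Wednesday, 2024/05/01.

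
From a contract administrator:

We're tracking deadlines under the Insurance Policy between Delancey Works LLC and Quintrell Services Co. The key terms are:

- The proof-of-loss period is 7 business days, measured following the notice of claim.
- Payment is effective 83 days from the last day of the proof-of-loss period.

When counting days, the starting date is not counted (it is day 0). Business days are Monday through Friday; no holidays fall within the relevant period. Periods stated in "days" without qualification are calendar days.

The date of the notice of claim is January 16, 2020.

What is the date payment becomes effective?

April 19, 2020

The last day of the proof-of-loss period: 7 business days after Thursday, January 16, 2020, skipping weekends — Jan 17, Jan 20, Jan 21, Jan 22, Jan 23, Jan 24, Jan 27 — lands on Monday, January 27, 2020.
The date payment becomes effective: 83 calendar days after January 27, 2020 is April 19, 2020.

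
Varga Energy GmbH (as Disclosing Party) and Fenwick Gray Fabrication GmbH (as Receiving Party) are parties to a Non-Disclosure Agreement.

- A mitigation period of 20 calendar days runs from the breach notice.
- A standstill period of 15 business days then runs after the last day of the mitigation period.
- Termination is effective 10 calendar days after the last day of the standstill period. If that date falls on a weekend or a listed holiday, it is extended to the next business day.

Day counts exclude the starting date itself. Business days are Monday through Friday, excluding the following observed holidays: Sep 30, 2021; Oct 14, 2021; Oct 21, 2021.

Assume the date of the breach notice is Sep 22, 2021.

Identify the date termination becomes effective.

Adding 20 calendar days to Sep 22, 2021 gives Oct 12, 2021, which is the last day of the mitigation period.
From Tuesday, Oct 12, 2021, 15 business days (Oct 13, Oct 15, Oct 18, Oct 19, …, Nov 2, Nov 3, Nov 4, skipping weekends and the listed holidays on Oct 14, Oct 21) brings us to Thursday, Nov 4, 2021, which is the last day of the standstill period.
The date termination becomes effective: Nov 4, 2021 + 10 days = Nov 14, 2021. That falls on a Sunday, so it rolls to the next business day, Monday, Nov 15, 2021.

Nov 15, 2021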